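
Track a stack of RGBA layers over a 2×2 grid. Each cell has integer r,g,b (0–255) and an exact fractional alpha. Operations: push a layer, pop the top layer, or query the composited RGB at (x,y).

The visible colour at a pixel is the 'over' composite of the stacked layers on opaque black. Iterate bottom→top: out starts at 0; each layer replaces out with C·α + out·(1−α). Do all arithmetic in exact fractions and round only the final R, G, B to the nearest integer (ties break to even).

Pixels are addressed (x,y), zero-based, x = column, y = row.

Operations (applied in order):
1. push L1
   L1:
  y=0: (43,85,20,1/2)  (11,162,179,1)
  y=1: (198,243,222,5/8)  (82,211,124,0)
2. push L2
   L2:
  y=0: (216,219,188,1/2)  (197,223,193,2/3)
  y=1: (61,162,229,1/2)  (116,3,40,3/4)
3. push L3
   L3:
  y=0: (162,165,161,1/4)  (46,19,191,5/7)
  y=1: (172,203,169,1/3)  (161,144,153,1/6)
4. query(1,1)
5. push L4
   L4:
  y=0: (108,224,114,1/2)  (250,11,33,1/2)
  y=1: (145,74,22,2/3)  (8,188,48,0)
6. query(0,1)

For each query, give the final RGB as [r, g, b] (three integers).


query (1,1) [L1,L2,L3] — begin 0,0,0
L1 α=0: [0, 0, 0]
L2 α=3/4: [87, 9/4, 30]
L3 α=1/6: [298/3, 207/8, 101/2]
→ [99, 26, 50]

(0,1) stack=L1,L2,L3,L4; from [0,0,0]:
L1 α=5/8: [495/4, 1215/8, 555/4]
L2 α=1/2: [739/8, 2511/16, 1471/8]
L3 α=1/3: [1427/12, 4135/24, 2147/12]
L4 α=2/3: [4907/36, 7687/72, 2675/36]
rounded: [136, 107, 74]


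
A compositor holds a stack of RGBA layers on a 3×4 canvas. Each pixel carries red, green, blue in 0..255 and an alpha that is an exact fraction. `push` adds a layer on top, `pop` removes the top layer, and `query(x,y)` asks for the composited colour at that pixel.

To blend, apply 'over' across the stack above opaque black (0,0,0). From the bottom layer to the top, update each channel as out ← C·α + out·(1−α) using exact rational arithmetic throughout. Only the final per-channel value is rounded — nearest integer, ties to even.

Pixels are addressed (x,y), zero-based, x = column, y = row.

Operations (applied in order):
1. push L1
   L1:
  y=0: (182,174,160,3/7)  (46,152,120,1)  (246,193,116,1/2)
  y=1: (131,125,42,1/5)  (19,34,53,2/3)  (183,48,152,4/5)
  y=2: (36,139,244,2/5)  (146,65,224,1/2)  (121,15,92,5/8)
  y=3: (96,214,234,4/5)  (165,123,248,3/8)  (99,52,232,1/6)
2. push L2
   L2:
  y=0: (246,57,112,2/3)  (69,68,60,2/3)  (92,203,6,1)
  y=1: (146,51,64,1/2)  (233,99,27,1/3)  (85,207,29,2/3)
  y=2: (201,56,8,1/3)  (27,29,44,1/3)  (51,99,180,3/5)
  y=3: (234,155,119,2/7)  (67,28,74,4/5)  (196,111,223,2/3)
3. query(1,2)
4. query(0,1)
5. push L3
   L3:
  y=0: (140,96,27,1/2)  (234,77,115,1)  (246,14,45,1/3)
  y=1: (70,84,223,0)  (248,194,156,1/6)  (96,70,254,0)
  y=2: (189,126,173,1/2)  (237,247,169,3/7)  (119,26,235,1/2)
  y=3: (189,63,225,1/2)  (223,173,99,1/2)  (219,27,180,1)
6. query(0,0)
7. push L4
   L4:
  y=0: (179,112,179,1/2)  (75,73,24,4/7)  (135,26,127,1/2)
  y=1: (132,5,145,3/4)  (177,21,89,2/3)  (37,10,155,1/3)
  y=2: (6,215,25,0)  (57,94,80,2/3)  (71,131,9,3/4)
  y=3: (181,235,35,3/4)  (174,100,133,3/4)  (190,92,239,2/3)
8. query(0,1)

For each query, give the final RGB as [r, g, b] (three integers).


query (1,2) [L1,L2] — begin 0,0,0
L1 α=1/2: [73, 65/2, 112]
L2 α=1/3: [173/3, 94/3, 268/3]
rounded: [58, 31, 89]

query (0,1) [L1,L2] — begin 0,0,0
L1 α=1/5: [131/5, 25, 42/5]
L2 α=1/2: [861/10, 38, 181/5]
= [86, 38, 36]

at x=0,y=0 over L1,L2,L3:
L1 α=3/7: [78, 522/7, 480/7]
L2 α=2/3: [190, 440/7, 2048/21]
L3 α=1/2: [165, 556/7, 2615/42]
→ [165, 79, 62]

query (0,1) [L1,L2,L3,L4] — begin 0,0,0
L1 α=1/5: [131/5, 25, 42/5]
L2 α=1/2: [861/10, 38, 181/5]
L3 α=0: [861/10, 38, 181/5]
L4 α=3/4: [4821/40, 53/4, 589/5]
rounded: [121, 13, 118]


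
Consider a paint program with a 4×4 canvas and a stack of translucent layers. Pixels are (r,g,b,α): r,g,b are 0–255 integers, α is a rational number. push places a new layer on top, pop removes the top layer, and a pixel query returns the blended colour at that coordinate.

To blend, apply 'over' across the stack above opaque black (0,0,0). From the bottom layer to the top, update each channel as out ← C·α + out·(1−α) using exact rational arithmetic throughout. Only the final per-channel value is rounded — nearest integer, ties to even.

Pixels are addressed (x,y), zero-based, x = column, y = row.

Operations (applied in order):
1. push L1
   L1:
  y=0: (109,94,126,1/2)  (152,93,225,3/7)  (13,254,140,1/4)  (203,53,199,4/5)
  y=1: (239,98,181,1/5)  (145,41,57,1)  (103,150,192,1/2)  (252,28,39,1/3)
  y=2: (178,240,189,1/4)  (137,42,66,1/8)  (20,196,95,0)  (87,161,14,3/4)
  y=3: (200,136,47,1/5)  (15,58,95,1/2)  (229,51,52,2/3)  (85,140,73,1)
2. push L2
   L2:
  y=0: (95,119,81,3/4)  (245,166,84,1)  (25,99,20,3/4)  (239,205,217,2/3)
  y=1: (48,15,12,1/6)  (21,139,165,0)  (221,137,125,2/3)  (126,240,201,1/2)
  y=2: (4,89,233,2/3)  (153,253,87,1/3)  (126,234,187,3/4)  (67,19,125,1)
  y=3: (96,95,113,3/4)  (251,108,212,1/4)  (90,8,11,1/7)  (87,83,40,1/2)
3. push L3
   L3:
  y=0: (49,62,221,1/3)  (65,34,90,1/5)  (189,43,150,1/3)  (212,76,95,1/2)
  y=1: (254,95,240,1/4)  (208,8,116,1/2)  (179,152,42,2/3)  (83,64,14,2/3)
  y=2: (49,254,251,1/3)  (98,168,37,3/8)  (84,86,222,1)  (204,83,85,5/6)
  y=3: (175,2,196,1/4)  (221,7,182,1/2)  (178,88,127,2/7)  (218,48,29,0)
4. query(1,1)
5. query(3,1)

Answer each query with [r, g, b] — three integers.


query (1,1) [L1,L2,L3] — begin 0,0,0
L1 α=1: [145, 41, 57]
L2 α=0: [145, 41, 57]
L3 α=1/2: [353/2, 49/2, 173/2]
→ [176, 24, 86]

at x=3,y=1 over L1,L2,L3:
after L1 α=1/3: [84, 28/3, 13]
after L2 α=1/2: [105, 374/3, 107]
after L3 α=2/3: [271/3, 758/9, 45]
rounded: [90, 84, 45]


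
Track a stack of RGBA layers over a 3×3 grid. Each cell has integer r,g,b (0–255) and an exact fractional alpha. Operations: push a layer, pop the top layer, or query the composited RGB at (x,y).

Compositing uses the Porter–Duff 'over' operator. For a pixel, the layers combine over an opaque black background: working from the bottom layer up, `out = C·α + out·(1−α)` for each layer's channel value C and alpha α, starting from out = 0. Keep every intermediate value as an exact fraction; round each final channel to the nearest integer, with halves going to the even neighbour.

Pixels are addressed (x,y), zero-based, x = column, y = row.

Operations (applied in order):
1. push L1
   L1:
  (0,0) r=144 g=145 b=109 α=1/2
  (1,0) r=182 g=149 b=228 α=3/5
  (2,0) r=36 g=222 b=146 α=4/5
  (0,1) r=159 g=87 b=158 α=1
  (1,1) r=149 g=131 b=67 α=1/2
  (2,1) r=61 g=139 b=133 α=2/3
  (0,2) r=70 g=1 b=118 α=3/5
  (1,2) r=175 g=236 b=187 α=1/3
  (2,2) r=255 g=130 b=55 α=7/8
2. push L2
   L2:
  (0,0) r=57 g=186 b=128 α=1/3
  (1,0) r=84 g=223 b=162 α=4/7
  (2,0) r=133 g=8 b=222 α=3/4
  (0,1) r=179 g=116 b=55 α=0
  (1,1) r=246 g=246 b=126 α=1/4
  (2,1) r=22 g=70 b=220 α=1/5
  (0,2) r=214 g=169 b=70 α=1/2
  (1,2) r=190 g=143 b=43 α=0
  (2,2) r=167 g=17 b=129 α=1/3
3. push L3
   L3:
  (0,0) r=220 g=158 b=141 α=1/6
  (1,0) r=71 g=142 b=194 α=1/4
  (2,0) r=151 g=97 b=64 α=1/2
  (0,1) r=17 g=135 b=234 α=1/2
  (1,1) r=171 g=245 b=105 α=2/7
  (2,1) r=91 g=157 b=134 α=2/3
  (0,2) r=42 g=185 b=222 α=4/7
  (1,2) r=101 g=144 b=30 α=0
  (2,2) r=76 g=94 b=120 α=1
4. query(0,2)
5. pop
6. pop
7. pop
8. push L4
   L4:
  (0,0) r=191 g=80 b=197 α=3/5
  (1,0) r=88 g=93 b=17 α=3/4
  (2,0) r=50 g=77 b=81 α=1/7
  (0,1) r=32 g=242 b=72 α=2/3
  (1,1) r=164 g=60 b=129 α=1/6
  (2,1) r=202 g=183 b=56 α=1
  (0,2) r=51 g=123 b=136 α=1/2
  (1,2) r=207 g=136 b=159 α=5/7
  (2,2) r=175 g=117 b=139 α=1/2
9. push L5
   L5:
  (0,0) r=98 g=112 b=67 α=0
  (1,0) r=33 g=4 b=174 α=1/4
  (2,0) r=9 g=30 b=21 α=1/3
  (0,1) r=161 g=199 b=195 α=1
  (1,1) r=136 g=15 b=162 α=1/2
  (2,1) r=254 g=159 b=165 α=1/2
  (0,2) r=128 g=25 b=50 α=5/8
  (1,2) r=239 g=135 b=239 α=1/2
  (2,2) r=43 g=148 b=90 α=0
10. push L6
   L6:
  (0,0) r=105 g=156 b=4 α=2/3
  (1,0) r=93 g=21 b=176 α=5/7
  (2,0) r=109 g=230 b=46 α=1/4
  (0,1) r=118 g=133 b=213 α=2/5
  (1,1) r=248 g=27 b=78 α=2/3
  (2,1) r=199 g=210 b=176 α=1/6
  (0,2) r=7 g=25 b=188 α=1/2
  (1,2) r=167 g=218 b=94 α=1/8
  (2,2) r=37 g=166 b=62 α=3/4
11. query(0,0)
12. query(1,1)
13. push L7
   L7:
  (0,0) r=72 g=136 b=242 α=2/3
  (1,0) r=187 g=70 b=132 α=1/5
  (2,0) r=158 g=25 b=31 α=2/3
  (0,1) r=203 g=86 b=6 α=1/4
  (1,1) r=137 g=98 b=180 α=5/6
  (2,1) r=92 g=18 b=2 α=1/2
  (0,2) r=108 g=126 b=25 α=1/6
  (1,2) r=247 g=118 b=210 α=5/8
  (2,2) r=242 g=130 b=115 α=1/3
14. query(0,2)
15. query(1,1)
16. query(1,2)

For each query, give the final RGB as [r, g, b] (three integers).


at x=0,y=2 over L1,L2,L3:
after L1 α=3/5: [42, 3/5, 354/5]
after L2 α=1/2: [128, 424/5, 352/5]
after L3 α=4/7: [552/7, 4972/35, 5496/35]
rounded: [79, 142, 157]

query (0,0) [L4,L5,L6] — begin 0,0,0
after L4 α=3/5: [573/5, 48, 591/5]
after L5 α=0: [573/5, 48, 591/5]
after L6 α=2/3: [541/5, 120, 631/15]
→ [108, 120, 42]

at x=1,y=1 over L4,L5,L6:
+L4 (α=1/6) → [82/3, 10, 43/2]
+L5 (α=1/2) → [245/3, 25/2, 367/4]
+L6 (α=2/3) → [1733/9, 133/6, 991/12]
→ [193, 22, 83]

at x=0,y=2 over L4,L5,L6,L7:
L4 α=1/2: [51/2, 123/2, 68]
L5 α=5/8: [1433/16, 619/16, 227/4]
L6 α=1/2: [1545/32, 1019/32, 979/8]
L7 α=1/6: [3727/64, 9127/192, 5095/48]
→ [58, 48, 106]

at x=1,y=1 over L4,L5,L6,L7:
after L4 α=1/6: [82/3, 10, 43/2]
after L5 α=1/2: [245/3, 25/2, 367/4]
after L6 α=2/3: [1733/9, 133/6, 991/12]
after L7 α=5/6: [3949/27, 3073/36, 11791/72]
rounded: [146, 85, 164]

at x=1,y=2 over L4,L5,L6,L7:
+L4 (α=5/7) → [1035/7, 680/7, 795/7]
+L5 (α=1/2) → [1354/7, 1625/14, 1234/7]
+L6 (α=1/8) → [1521/8, 2061/16, 166]
+L7 (α=5/8) → [14443/64, 15623/128, 387/2]
= [226, 122, 194]


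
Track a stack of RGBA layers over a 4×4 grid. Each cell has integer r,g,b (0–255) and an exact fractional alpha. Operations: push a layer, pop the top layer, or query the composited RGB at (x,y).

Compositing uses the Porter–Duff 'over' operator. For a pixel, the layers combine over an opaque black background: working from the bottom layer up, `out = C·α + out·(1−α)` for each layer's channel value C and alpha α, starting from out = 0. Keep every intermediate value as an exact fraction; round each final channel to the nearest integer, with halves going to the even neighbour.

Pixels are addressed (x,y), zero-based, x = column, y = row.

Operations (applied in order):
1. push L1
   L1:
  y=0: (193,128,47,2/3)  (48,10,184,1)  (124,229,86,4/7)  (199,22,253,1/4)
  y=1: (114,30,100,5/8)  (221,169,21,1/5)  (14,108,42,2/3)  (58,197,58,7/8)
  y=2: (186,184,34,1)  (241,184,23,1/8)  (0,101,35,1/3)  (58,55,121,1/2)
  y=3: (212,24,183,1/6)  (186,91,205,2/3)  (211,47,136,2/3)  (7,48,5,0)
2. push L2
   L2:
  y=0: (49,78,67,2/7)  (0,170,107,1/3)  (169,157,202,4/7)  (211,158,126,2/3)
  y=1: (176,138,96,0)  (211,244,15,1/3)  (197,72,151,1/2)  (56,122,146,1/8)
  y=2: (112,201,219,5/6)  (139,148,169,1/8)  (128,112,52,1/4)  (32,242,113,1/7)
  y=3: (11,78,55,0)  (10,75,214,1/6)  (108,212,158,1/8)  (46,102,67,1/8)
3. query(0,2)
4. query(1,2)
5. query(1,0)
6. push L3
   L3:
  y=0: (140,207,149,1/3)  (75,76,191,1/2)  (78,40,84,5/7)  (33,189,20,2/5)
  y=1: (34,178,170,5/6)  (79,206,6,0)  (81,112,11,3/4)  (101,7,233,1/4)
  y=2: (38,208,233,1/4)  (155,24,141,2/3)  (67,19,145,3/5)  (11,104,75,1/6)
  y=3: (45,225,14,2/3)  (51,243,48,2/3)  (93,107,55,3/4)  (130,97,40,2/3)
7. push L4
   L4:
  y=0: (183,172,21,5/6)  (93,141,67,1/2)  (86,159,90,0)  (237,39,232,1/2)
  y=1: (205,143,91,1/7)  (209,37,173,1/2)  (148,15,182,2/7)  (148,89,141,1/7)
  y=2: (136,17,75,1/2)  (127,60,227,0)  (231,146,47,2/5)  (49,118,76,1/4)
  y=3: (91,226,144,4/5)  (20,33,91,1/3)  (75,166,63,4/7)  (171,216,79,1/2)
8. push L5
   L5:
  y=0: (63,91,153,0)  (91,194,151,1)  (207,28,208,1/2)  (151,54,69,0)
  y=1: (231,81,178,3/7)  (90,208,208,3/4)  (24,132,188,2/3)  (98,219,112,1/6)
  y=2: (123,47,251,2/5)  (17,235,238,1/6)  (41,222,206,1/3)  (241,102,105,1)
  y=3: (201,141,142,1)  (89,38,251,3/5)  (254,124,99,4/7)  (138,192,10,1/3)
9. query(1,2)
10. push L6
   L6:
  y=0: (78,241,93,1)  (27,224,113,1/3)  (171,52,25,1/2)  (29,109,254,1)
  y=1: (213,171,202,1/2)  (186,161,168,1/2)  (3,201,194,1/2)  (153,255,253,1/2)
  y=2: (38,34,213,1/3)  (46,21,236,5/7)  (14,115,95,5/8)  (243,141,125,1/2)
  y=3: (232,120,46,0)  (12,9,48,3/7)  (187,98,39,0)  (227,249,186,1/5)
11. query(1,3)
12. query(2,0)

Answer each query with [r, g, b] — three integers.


at x=0,y=2 over L1,L2:
after L1 α=1: [186, 184, 34]
after L2 α=5/6: [373/3, 1189/6, 1129/6]
rounded: [124, 198, 188]

(1,2) stack=L1,L2; from [0,0,0]:
L1 α=1/8: [241/8, 23, 23/8]
L2 α=1/8: [2799/64, 309/8, 1513/64]
rounded: [44, 39, 24]

(1,0) stack=L1,L2; from [0,0,0]:
+L1 (α=1) → [48, 10, 184]
+L2 (α=1/3) → [32, 190/3, 475/3]
rounded: [32, 63, 158]

query (1,2) [L1,L2,L3,L4,L5] — begin 0,0,0
after L1 α=1/8: [241/8, 23, 23/8]
after L2 α=1/8: [2799/64, 309/8, 1513/64]
after L3 α=2/3: [22639/192, 231/8, 19561/192]
after L4 α=0: [22639/192, 231/8, 19561/192]
after L5 α=1/6: [116459/1152, 3035/48, 143501/1152]
= [101, 63, 125]

at x=1,y=3 over L1,L2,L3,L4,L5,L6:
L1 α=2/3: [124, 182/3, 410/3]
L2 α=1/6: [105, 1135/18, 1346/9]
L3 α=2/3: [69, 9883/54, 2210/27]
L4 α=1/3: [158/3, 10774/81, 6877/81]
L5 α=3/5: [1117/15, 30782/405, 74747/405]
L6 α=3/7: [5008/105, 134063/2835, 51044/405]
rounded: [48, 47, 126]

query (2,0) [L1,L2,L3,L4,L5,L6] — begin 0,0,0
+L1 (α=4/7) → [496/7, 916/7, 344/7]
+L2 (α=4/7) → [6220/49, 7144/49, 6688/49]
+L3 (α=5/7) → [31550/343, 24088/343, 33956/343]
+L4 (α=0) → [31550/343, 24088/343, 33956/343]
+L5 (α=1/2) → [102551/686, 16846/343, 52650/343]
+L6 (α=1/2) → [219857/1372, 17341/343, 61225/686]
= [160, 51, 89]


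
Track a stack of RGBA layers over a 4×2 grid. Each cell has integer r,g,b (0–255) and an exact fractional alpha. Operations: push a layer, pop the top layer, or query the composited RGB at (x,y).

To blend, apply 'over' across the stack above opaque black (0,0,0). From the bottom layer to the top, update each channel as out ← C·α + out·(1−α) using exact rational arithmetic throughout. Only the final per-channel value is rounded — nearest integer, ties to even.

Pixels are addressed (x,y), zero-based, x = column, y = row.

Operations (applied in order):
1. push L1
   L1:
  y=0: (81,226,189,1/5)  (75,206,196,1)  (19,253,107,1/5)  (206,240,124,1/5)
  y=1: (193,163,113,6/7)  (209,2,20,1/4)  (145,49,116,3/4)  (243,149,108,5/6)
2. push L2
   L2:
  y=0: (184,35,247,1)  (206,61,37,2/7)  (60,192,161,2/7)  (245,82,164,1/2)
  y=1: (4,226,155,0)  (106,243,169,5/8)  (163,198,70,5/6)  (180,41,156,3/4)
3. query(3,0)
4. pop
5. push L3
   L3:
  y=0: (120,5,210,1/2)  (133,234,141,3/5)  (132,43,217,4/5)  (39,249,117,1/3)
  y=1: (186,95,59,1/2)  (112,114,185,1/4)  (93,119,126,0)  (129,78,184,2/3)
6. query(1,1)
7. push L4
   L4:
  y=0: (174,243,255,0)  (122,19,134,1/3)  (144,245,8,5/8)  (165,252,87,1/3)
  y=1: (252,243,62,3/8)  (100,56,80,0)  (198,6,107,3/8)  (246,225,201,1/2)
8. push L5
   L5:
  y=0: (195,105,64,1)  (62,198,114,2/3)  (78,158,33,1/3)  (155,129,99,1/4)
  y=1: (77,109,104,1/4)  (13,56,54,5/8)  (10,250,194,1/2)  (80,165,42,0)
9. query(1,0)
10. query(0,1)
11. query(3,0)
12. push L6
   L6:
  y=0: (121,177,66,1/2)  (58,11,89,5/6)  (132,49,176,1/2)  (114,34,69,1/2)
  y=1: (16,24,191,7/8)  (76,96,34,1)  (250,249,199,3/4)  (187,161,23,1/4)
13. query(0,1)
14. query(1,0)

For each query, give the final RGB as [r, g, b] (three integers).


(3,0) stack=L1,L2; from [0,0,0]:
+L1 (α=1/5) → [206/5, 48, 124/5]
+L2 (α=1/2) → [1431/10, 65, 472/5]
→ [143, 65, 94]

at x=1,y=1 over L1,L3:
L1 α=1/4: [209/4, 1/2, 5]
L3 α=1/4: [1075/16, 231/8, 50]
rounded: [67, 29, 50]

at x=1,y=0 over L1,L3,L4,L5:
after L1 α=1: [75, 206, 196]
after L3 α=3/5: [549/5, 1114/5, 163]
after L4 α=1/3: [1708/15, 2323/15, 460/3]
after L5 α=2/3: [3568/45, 8263/45, 1144/9]
= [79, 184, 127]

at x=0,y=1 over L1,L3,L4,L5:
L1 α=6/7: [1158/7, 978/7, 678/7]
L3 α=1/2: [1230/7, 1643/14, 1091/14]
L4 α=3/8: [5721/28, 18421/112, 8059/112]
L5 α=1/4: [19319/112, 67471/448, 35825/448]
rounded: [172, 151, 80]

query (3,0) [L1,L3,L4,L5] — begin 0,0,0
+L1 (α=1/5) → [206/5, 48, 124/5]
+L3 (α=1/3) → [607/15, 115, 833/15]
+L4 (α=1/3) → [3689/45, 482/3, 2971/45]
+L5 (α=1/4) → [3007/30, 611/4, 1114/15]
→ [100, 153, 74]

(0,1) stack=L1,L3,L4,L5,L6; from [0,0,0]:
+L1 (α=6/7) → [1158/7, 978/7, 678/7]
+L3 (α=1/2) → [1230/7, 1643/14, 1091/14]
+L4 (α=3/8) → [5721/28, 18421/112, 8059/112]
+L5 (α=1/4) → [19319/112, 67471/448, 35825/448]
+L6 (α=7/8) → [31863/896, 142735/3584, 634801/3584]
→ [36, 40, 177]

query (1,0) [L1,L3,L4,L5,L6] — begin 0,0,0
L1 α=1: [75, 206, 196]
L3 α=3/5: [549/5, 1114/5, 163]
L4 α=1/3: [1708/15, 2323/15, 460/3]
L5 α=2/3: [3568/45, 8263/45, 1144/9]
L6 α=5/6: [8309/135, 5369/135, 5149/54]
rounded: [62, 40, 95]


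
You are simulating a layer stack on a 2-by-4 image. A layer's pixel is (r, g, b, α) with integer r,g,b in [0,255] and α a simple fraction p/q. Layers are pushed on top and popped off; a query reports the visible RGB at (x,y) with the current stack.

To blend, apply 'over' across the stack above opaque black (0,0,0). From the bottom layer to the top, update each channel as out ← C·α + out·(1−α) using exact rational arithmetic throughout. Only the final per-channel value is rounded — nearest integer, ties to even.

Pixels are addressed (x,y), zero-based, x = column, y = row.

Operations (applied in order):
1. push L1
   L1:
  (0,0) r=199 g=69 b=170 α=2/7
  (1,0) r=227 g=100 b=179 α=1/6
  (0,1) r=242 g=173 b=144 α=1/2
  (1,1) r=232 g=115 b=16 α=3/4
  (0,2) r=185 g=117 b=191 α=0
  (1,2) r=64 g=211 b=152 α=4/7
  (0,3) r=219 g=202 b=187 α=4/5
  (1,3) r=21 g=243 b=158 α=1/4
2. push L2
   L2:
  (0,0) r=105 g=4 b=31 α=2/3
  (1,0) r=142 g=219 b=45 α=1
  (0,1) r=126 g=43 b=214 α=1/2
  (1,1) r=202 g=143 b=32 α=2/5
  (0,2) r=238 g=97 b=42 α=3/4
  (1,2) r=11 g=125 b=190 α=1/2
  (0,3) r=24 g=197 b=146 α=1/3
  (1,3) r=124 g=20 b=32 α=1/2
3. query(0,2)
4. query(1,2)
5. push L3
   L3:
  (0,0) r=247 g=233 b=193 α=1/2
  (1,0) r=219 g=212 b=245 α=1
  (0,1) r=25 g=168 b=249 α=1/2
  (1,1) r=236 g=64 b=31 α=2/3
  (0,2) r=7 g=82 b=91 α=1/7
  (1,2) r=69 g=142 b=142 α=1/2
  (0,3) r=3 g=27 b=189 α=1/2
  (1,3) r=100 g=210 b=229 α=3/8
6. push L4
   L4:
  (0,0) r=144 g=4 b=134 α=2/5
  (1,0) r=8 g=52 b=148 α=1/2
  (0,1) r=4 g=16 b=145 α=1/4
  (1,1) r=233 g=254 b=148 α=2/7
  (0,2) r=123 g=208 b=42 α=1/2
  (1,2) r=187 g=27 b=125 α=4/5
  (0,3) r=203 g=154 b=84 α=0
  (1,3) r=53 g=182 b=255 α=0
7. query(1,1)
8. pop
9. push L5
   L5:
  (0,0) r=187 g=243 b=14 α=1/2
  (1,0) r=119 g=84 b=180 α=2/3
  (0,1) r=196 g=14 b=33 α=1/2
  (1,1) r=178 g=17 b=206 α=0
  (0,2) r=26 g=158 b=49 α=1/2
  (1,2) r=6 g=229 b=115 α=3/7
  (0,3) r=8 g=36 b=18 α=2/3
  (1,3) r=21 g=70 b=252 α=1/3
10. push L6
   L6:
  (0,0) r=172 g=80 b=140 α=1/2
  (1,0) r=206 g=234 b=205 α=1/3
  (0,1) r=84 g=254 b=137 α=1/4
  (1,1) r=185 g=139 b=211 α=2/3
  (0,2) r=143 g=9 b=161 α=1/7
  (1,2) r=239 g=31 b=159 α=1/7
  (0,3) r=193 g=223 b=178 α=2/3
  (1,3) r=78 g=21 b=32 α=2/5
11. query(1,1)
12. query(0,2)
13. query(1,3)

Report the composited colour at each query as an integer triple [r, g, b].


at x=0,y=2 over L1,L2:
L1 α=0: [0, 0, 0]
L2 α=3/4: [357/2, 291/4, 63/2]
= [178, 73, 32]

at x=1,y=2 over L1,L2:
L1 α=4/7: [256/7, 844/7, 608/7]
L2 α=1/2: [333/14, 1719/14, 969/7]
rounded: [24, 123, 138]

query (1,1) [L1,L2,L3,L4] — begin 0,0,0
L1 α=3/4: [174, 345/4, 12]
L2 α=2/5: [926/5, 2179/20, 20]
L3 α=2/3: [3286/15, 4739/60, 82/3]
L4 α=2/7: [4684/21, 10835/84, 1298/21]
= [223, 129, 62]

query (1,1) [L1,L2,L3,L5,L6] — begin 0,0,0
L1 α=3/4: [174, 345/4, 12]
L2 α=2/5: [926/5, 2179/20, 20]
L3 α=2/3: [3286/15, 4739/60, 82/3]
L5 α=0: [3286/15, 4739/60, 82/3]
L6 α=2/3: [8836/45, 21419/180, 1348/9]
= [196, 119, 150]

query (0,2) [L1,L2,L3,L5,L6] — begin 0,0,0
L1 α=0: [0, 0, 0]
L2 α=3/4: [357/2, 291/4, 63/2]
L3 α=1/7: [154, 1037/14, 40]
L5 α=1/2: [90, 3249/28, 89/2]
L6 α=1/7: [683/7, 9873/98, 428/7]
rounded: [98, 101, 61]

at x=1,y=3 over L1,L2,L3,L5,L6:
after L1 α=1/4: [21/4, 243/4, 79/2]
after L2 α=1/2: [517/8, 323/8, 143/4]
after L3 α=3/8: [4985/64, 6655/64, 3463/32]
after L5 α=1/3: [5657/96, 2965/32, 7495/48]
after L6 α=2/5: [10649/160, 10239/160, 8519/80]
rounded: [67, 64, 106]


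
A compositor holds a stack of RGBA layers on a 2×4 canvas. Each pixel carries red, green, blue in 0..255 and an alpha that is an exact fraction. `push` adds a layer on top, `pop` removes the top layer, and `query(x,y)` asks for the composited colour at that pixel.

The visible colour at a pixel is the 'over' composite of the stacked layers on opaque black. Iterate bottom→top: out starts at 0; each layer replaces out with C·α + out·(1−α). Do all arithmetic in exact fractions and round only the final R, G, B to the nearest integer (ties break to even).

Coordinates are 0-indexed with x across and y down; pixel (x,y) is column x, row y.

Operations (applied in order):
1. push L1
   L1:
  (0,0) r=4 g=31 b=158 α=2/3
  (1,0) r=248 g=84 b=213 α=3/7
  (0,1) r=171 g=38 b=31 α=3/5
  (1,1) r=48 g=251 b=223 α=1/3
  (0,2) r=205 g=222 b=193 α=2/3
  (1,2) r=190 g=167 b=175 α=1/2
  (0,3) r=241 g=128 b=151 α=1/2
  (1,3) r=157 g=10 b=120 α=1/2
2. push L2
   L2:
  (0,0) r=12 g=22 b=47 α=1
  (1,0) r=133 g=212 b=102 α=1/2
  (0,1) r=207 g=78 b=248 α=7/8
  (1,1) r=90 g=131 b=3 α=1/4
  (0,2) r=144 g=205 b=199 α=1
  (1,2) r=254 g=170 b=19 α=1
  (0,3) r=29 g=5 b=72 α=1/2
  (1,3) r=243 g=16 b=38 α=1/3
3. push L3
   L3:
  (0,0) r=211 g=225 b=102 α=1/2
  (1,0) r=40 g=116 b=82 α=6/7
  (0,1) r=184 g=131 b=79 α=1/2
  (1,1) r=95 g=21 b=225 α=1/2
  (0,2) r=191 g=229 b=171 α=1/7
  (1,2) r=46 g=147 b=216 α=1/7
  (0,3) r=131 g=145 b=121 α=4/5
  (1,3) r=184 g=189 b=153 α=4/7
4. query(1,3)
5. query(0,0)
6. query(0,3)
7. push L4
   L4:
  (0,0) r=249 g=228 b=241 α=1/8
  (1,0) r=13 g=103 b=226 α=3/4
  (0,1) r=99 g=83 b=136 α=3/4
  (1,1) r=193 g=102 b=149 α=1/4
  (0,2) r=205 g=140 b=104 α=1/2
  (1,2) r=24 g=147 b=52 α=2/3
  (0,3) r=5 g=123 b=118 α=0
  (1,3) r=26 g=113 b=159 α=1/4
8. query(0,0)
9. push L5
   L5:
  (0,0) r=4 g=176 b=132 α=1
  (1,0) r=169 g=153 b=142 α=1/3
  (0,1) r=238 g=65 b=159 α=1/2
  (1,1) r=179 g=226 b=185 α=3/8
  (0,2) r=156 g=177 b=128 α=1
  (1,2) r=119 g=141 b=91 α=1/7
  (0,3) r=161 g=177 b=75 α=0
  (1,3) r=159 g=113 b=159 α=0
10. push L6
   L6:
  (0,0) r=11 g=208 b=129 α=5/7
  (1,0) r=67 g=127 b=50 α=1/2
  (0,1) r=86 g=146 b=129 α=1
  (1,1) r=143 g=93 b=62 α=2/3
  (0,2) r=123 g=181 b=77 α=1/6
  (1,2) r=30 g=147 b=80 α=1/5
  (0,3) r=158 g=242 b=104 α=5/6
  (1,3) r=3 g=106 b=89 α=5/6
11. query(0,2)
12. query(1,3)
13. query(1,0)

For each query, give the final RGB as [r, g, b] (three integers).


at x=1,y=3 over L1,L2,L3:
+L1 (α=1/2) → [157/2, 5, 60]
+L2 (α=1/3) → [400/3, 26/3, 158/3]
+L3 (α=4/7) → [1136/7, 782/7, 110]
= [162, 112, 110]

at x=0,y=0 over L1,L2,L3:
+L1 (α=2/3) → [8/3, 62/3, 316/3]
+L2 (α=1) → [12, 22, 47]
+L3 (α=1/2) → [223/2, 247/2, 149/2]
rounded: [112, 124, 74]

at x=0,y=3 over L1,L2,L3:
L1 α=1/2: [241/2, 64, 151/2]
L2 α=1/2: [299/4, 69/2, 295/4]
L3 α=4/5: [479/4, 1229/10, 2231/20]
→ [120, 123, 112]

(0,0) stack=L1,L2,L3,L4; from [0,0,0]:
L1 α=2/3: [8/3, 62/3, 316/3]
L2 α=1: [12, 22, 47]
L3 α=1/2: [223/2, 247/2, 149/2]
L4 α=1/8: [2059/16, 2185/16, 1525/16]
rounded: [129, 137, 95]

(0,2) stack=L1,L2,L3,L4,L5,L6; from [0,0,0]:
L1 α=2/3: [410/3, 148, 386/3]
L2 α=1: [144, 205, 199]
L3 α=1/7: [1055/7, 1459/7, 195]
L4 α=1/2: [1245/7, 2439/14, 299/2]
L5 α=1: [156, 177, 128]
L6 α=1/6: [301/2, 533/3, 239/2]
→ [150, 178, 120]

query (1,3) [L1,L2,L3,L4,L5,L6] — begin 0,0,0
+L1 (α=1/2) → [157/2, 5, 60]
+L2 (α=1/3) → [400/3, 26/3, 158/3]
+L3 (α=4/7) → [1136/7, 782/7, 110]
+L4 (α=1/4) → [1795/14, 3137/28, 489/4]
+L5 (α=0) → [1795/14, 3137/28, 489/4]
+L6 (α=5/6) → [2005/84, 17977/168, 2269/24]
= [24, 107, 95]

(1,0) stack=L1,L2,L3,L4,L5,L6; from [0,0,0]:
after L1 α=3/7: [744/7, 36, 639/7]
after L2 α=1/2: [1675/14, 124, 1353/14]
after L3 α=6/7: [5035/98, 820/7, 8241/98]
after L4 α=3/4: [8857/392, 2983/28, 74685/392]
after L5 α=1/3: [41981/588, 5125/42, 102517/588]
after L6 α=1/2: [81377/1176, 10459/84, 131917/1176]
= [69, 125, 112]


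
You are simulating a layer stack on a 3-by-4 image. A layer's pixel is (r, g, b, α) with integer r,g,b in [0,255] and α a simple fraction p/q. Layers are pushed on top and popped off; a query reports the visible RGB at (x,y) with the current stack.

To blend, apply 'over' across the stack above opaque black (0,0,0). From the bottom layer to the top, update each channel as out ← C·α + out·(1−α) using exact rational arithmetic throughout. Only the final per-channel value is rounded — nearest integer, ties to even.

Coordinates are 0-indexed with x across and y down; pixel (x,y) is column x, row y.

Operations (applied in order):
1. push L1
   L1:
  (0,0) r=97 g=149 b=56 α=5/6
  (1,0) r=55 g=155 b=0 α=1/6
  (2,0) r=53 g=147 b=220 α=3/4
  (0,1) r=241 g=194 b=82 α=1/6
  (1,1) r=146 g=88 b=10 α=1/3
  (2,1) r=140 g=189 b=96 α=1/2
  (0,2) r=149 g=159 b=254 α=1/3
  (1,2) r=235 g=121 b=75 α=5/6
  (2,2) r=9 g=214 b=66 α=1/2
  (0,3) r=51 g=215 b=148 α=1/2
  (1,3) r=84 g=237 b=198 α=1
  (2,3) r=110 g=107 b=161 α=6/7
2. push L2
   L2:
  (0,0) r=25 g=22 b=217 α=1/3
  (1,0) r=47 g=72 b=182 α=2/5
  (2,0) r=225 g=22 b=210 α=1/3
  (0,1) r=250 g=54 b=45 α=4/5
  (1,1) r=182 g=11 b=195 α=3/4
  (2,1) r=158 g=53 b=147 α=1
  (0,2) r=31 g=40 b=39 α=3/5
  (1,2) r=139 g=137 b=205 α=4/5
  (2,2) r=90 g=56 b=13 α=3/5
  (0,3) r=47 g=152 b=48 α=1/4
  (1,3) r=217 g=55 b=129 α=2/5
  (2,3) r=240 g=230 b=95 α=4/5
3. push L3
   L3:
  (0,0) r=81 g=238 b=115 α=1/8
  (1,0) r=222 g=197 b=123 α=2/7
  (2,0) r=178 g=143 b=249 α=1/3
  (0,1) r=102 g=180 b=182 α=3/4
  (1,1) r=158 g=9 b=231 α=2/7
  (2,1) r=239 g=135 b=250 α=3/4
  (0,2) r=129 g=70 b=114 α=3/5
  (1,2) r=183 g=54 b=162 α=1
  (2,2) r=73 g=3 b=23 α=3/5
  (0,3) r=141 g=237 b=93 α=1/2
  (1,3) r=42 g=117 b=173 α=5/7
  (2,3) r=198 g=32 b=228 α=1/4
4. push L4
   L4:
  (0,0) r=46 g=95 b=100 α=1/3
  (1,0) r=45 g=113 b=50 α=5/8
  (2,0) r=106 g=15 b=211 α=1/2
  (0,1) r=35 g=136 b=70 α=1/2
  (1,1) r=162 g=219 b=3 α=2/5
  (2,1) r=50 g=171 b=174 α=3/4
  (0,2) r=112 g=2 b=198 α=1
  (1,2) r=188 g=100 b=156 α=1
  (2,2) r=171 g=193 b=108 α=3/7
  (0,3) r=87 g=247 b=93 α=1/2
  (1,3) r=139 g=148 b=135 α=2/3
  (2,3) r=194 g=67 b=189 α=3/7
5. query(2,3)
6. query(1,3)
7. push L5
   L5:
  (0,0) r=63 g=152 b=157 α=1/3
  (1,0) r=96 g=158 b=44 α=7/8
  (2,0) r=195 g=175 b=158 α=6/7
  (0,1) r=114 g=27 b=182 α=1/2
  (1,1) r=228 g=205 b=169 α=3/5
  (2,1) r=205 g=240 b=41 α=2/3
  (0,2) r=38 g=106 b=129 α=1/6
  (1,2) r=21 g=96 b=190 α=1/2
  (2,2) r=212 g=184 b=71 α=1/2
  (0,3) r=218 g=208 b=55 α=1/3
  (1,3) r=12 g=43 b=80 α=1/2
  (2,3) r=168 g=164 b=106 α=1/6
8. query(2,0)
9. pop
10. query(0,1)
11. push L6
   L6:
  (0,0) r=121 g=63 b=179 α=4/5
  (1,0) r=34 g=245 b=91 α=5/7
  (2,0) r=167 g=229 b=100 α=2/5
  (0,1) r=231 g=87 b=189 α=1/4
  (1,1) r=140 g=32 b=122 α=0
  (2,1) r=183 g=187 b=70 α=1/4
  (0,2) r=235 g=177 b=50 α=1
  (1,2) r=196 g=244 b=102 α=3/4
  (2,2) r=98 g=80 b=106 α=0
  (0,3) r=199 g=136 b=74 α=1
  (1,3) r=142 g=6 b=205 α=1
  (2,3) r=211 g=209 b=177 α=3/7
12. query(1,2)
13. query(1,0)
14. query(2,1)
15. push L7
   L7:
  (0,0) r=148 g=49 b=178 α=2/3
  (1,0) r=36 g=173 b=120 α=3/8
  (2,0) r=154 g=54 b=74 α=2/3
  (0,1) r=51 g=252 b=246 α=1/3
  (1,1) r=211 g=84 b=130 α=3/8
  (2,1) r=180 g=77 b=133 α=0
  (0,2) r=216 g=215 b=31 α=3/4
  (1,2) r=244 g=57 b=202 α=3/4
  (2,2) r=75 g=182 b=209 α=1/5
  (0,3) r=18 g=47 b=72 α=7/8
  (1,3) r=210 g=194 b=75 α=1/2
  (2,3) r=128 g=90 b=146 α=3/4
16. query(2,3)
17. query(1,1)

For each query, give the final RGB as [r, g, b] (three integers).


query (2,3) [L1,L2,L3,L4] — begin 0,0,0
+L1 (α=6/7) → [660/7, 642/7, 138]
+L2 (α=4/5) → [1476/7, 7082/35, 518/5]
+L3 (α=1/4) → [2907/14, 11183/70, 1347/10]
+L4 (α=3/7) → [9888/49, 29401/245, 5529/35]
= [202, 120, 158]

query (1,3) [L1,L2,L3,L4] — begin 0,0,0
L1 α=1: [84, 237, 198]
L2 α=2/5: [686/5, 821/5, 852/5]
L3 α=5/7: [346/5, 4567/35, 6029/35]
L4 α=2/3: [1736/15, 14927/105, 15479/105]
rounded: [116, 142, 147]

query (2,0) [L1,L2,L3,L4,L5] — begin 0,0,0
L1 α=3/4: [159/4, 441/4, 165]
L2 α=1/3: [203/2, 485/6, 180]
L3 α=1/3: [127, 914/9, 203]
L4 α=1/2: [233/2, 1049/18, 207]
L5 α=6/7: [2573/14, 19949/126, 165]
rounded: [184, 158, 165]

at x=0,y=1 over L1,L2,L3,L4:
L1 α=1/6: [241/6, 97/3, 41/3]
L2 α=4/5: [6241/30, 149/3, 581/15]
L3 α=3/4: [15421/120, 1769/12, 8771/60]
L4 α=1/2: [19621/240, 3401/24, 12971/120]
→ [82, 142, 108]

(1,2) stack=L1,L2,L3,L4,L6; from [0,0,0]:
after L1 α=5/6: [1175/6, 605/6, 125/2]
after L2 α=4/5: [4511/30, 3893/30, 353/2]
after L3 α=1: [183, 54, 162]
after L4 α=1: [188, 100, 156]
after L6 α=3/4: [194, 208, 231/2]
→ [194, 208, 116]

query (1,0) [L1,L2,L3,L4,L6] — begin 0,0,0
+L1 (α=1/6) → [55/6, 155/6, 0]
+L2 (α=2/5) → [243/10, 443/10, 364/5]
+L3 (α=2/7) → [1131/14, 1231/14, 610/7]
+L4 (α=5/8) → [6543/112, 11603/112, 895/14]
+L6 (α=5/7) → [16063/392, 80203/392, 4080/49]
rounded: [41, 205, 83]

at x=2,y=1 over L1,L2,L3,L4,L6:
L1 α=1/2: [70, 189/2, 48]
L2 α=1: [158, 53, 147]
L3 α=3/4: [875/4, 229/2, 897/4]
L4 α=3/4: [1475/16, 1255/8, 2985/16]
L6 α=1/4: [7353/64, 5261/32, 10075/64]
= [115, 164, 157]

query (2,3) [L1,L2,L3,L4,L6,L7] — begin 0,0,0
L1 α=6/7: [660/7, 642/7, 138]
L2 α=4/5: [1476/7, 7082/35, 518/5]
L3 α=1/4: [2907/14, 11183/70, 1347/10]
L4 α=3/7: [9888/49, 29401/245, 5529/35]
L6 α=3/7: [70569/343, 271219/1715, 40701/245]
L7 α=3/4: [202281/1372, 734269/6860, 148011/980]
→ [147, 107, 151]

query (1,1) [L1,L2,L3,L4,L6,L7] — begin 0,0,0
+L1 (α=1/3) → [146/3, 88/3, 10/3]
+L2 (α=3/4) → [446/3, 187/12, 1765/12]
+L3 (α=2/7) → [454/3, 1151/84, 14369/84]
+L4 (α=2/5) → [778/5, 2683/28, 14537/140]
+L6 (α=0) → [778/5, 2683/28, 14537/140]
+L7 (α=3/8) → [1411/8, 20471/224, 25457/224]
rounded: [176, 91, 114]


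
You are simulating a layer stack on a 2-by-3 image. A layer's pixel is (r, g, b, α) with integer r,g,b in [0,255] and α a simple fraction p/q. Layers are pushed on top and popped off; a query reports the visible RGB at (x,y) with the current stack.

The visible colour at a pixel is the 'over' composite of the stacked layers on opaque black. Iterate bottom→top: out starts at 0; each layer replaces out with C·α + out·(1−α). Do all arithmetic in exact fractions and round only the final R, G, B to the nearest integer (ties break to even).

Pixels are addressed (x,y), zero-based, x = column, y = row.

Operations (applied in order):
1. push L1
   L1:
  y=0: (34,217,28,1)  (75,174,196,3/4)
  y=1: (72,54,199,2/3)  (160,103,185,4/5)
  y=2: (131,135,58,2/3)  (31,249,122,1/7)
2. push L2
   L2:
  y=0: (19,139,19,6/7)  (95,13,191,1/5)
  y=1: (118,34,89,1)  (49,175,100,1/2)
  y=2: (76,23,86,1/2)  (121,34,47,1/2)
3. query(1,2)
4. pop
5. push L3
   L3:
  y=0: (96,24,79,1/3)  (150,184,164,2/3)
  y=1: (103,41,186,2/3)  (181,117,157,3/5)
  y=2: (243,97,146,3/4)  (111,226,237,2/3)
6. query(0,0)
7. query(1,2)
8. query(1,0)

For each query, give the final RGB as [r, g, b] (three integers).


(1,2) stack=L1,L2; from [0,0,0]:
after L1 α=1/7: [31/7, 249/7, 122/7]
after L2 α=1/2: [439/7, 487/14, 451/14]
→ [63, 35, 32]

at x=0,y=0 over L1,L3:
L1 α=1: [34, 217, 28]
L3 α=1/3: [164/3, 458/3, 45]
→ [55, 153, 45]

at x=1,y=2 over L1,L3:
L1 α=1/7: [31/7, 249/7, 122/7]
L3 α=2/3: [1585/21, 3413/21, 3440/21]
→ [75, 163, 164]

(1,0) stack=L1,L3; from [0,0,0]:
+L1 (α=3/4) → [225/4, 261/2, 147]
+L3 (α=2/3) → [475/4, 997/6, 475/3]
→ [119, 166, 158]


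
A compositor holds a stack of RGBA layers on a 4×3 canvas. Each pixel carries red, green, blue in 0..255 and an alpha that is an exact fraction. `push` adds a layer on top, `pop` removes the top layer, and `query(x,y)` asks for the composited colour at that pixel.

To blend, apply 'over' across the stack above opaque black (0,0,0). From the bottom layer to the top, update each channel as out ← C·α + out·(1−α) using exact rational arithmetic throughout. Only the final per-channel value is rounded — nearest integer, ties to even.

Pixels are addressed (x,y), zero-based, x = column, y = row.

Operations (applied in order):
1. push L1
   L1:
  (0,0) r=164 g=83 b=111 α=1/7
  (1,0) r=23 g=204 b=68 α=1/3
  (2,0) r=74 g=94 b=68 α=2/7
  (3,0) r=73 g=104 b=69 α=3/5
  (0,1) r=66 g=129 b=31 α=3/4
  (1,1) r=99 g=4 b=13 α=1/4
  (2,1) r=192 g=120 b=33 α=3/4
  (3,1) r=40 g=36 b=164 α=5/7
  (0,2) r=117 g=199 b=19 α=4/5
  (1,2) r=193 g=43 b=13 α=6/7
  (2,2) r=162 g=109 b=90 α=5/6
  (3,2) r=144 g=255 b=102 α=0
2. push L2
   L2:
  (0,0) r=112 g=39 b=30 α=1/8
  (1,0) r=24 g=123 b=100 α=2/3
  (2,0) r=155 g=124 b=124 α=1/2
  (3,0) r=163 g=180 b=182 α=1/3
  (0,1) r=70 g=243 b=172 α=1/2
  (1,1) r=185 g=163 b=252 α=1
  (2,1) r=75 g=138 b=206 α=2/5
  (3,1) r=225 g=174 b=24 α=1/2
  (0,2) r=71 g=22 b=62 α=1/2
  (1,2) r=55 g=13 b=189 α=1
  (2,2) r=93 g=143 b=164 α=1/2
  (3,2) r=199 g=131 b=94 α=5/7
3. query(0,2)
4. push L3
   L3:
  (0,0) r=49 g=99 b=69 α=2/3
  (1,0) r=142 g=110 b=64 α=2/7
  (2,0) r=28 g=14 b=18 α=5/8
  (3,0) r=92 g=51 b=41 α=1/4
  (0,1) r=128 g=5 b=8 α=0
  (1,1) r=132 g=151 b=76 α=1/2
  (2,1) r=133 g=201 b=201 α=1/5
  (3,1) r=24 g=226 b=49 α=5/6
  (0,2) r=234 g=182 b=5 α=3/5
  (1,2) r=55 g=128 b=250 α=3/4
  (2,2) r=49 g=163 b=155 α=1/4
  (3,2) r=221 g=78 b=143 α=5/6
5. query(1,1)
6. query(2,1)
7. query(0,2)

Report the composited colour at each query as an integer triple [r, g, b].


query (0,2) [L1,L2] — begin 0,0,0
+L1 (α=4/5) → [468/5, 796/5, 76/5]
+L2 (α=1/2) → [823/10, 453/5, 193/5]
rounded: [82, 91, 39]

(1,1) stack=L1,L2,L3; from [0,0,0]:
+L1 (α=1/4) → [99/4, 1, 13/4]
+L2 (α=1) → [185, 163, 252]
+L3 (α=1/2) → [317/2, 157, 164]
= [158, 157, 164]

at x=2,y=1 over L1,L2,L3:
L1 α=3/4: [144, 90, 99/4]
L2 α=2/5: [582/5, 546/5, 389/4]
L3 α=1/5: [2993/25, 3189/25, 118]
= [120, 128, 118]

query (0,2) [L1,L2,L3] — begin 0,0,0
L1 α=4/5: [468/5, 796/5, 76/5]
L2 α=1/2: [823/10, 453/5, 193/5]
L3 α=3/5: [4333/25, 3636/25, 461/25]
rounded: [173, 145, 18]


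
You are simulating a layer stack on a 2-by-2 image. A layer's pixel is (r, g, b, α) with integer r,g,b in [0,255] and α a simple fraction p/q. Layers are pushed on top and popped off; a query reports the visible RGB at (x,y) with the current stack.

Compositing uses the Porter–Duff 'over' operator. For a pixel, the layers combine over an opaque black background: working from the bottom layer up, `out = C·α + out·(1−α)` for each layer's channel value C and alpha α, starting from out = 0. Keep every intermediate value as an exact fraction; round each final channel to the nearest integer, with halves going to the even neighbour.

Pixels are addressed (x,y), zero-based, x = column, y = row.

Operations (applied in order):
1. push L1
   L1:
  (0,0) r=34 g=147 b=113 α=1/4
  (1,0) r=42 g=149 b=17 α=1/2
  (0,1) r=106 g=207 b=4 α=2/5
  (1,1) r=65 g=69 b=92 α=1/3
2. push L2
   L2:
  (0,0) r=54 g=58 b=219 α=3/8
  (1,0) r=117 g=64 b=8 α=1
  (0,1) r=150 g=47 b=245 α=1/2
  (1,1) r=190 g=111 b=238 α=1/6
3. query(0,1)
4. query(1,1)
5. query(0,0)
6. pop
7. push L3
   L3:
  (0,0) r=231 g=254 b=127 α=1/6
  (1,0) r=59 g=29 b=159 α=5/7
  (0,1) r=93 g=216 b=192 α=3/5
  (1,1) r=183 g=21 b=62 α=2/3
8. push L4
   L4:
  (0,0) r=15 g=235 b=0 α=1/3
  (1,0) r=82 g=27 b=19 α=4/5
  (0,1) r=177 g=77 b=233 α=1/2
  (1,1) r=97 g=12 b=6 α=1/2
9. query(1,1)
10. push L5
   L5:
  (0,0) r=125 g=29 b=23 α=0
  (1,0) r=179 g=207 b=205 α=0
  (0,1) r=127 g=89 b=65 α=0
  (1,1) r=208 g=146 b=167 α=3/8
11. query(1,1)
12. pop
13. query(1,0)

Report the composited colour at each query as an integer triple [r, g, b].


query (0,1) [L1,L2] — begin 0,0,0
+L1 (α=2/5) → [212/5, 414/5, 8/5]
+L2 (α=1/2) → [481/5, 649/10, 1233/10]
= [96, 65, 123]

at x=1,y=1 over L1,L2:
after L1 α=1/3: [65/3, 23, 92/3]
after L2 α=1/6: [895/18, 113/3, 587/9]
→ [50, 38, 65]

query (0,0) [L1,L2] — begin 0,0,0
+L1 (α=1/4) → [17/2, 147/4, 113/4]
+L2 (α=3/8) → [409/16, 1431/32, 3193/32]
= [26, 45, 100]

at x=1,y=1 over L1,L3,L4:
+L1 (α=1/3) → [65/3, 23, 92/3]
+L3 (α=2/3) → [1163/9, 65/3, 464/9]
+L4 (α=1/2) → [1018/9, 101/6, 259/9]
→ [113, 17, 29]

query (1,1) [L1,L3,L4,L5] — begin 0,0,0
+L1 (α=1/3) → [65/3, 23, 92/3]
+L3 (α=2/3) → [1163/9, 65/3, 464/9]
+L4 (α=1/2) → [1018/9, 101/6, 259/9]
+L5 (α=3/8) → [5353/36, 3133/48, 1451/18]
= [149, 65, 81]

query (1,0) [L1,L3,L4] — begin 0,0,0
+L1 (α=1/2) → [21, 149/2, 17/2]
+L3 (α=5/7) → [337/7, 42, 116]
+L4 (α=4/5) → [2633/35, 30, 192/5]
→ [75, 30, 38]


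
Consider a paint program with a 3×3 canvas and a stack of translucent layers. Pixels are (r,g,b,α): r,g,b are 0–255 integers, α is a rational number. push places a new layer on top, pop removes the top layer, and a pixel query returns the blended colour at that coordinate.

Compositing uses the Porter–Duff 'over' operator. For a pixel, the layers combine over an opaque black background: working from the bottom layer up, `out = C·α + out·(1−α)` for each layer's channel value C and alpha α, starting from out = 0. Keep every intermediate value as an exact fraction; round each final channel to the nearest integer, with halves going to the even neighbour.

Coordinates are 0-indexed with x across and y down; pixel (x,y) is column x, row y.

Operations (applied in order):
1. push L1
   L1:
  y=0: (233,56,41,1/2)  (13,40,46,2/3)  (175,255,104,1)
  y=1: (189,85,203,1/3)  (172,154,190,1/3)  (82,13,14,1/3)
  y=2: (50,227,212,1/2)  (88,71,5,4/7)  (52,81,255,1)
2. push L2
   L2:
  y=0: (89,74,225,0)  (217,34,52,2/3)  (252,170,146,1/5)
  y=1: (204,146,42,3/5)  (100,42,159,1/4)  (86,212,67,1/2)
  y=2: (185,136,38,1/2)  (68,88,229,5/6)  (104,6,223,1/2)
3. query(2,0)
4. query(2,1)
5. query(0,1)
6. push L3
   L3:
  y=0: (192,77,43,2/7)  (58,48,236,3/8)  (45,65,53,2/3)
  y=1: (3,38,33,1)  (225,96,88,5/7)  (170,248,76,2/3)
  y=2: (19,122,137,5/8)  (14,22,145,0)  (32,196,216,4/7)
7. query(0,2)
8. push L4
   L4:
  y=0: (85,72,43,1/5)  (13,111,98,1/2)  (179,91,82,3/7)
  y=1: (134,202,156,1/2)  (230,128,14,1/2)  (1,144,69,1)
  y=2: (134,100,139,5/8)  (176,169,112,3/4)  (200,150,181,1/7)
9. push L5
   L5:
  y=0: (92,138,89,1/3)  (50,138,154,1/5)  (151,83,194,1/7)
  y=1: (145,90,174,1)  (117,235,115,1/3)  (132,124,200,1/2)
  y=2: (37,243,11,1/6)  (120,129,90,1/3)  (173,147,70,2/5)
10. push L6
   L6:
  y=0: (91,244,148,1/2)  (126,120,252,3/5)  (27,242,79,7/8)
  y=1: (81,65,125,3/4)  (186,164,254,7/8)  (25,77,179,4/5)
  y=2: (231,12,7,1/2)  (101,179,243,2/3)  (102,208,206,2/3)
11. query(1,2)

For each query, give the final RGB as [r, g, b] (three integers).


at x=2,y=0 over L1,L2:
+L1 (α=1) → [175, 255, 104]
+L2 (α=1/5) → [952/5, 238, 562/5]
→ [190, 238, 112]

query (2,1) [L1,L2] — begin 0,0,0
+L1 (α=1/3) → [82/3, 13/3, 14/3]
+L2 (α=1/2) → [170/3, 649/6, 215/6]
rounded: [57, 108, 36]

at x=0,y=1 over L1,L2:
after L1 α=1/3: [63, 85/3, 203/3]
after L2 α=3/5: [738/5, 1484/15, 784/15]
rounded: [148, 99, 52]

(0,2) stack=L1,L2,L3; from [0,0,0]:
L1 α=1/2: [25, 227/2, 106]
L2 α=1/2: [105, 499/4, 72]
L3 α=5/8: [205/4, 3937/32, 901/8]
rounded: [51, 123, 113]

query (1,2) [L1,L2,L3,L4,L5,L6] — begin 0,0,0
L1 α=4/7: [352/7, 284/7, 20/7]
L2 α=5/6: [1366/21, 1682/21, 8035/42]
L3 α=0: [1366/21, 1682/21, 8035/42]
L4 α=3/4: [6227/42, 12329/84, 22147/168]
L5 α=1/3: [8747/63, 17747/126, 29707/252]
L6 α=2/3: [21473/189, 62855/378, 152179/756]
= [114, 166, 201]


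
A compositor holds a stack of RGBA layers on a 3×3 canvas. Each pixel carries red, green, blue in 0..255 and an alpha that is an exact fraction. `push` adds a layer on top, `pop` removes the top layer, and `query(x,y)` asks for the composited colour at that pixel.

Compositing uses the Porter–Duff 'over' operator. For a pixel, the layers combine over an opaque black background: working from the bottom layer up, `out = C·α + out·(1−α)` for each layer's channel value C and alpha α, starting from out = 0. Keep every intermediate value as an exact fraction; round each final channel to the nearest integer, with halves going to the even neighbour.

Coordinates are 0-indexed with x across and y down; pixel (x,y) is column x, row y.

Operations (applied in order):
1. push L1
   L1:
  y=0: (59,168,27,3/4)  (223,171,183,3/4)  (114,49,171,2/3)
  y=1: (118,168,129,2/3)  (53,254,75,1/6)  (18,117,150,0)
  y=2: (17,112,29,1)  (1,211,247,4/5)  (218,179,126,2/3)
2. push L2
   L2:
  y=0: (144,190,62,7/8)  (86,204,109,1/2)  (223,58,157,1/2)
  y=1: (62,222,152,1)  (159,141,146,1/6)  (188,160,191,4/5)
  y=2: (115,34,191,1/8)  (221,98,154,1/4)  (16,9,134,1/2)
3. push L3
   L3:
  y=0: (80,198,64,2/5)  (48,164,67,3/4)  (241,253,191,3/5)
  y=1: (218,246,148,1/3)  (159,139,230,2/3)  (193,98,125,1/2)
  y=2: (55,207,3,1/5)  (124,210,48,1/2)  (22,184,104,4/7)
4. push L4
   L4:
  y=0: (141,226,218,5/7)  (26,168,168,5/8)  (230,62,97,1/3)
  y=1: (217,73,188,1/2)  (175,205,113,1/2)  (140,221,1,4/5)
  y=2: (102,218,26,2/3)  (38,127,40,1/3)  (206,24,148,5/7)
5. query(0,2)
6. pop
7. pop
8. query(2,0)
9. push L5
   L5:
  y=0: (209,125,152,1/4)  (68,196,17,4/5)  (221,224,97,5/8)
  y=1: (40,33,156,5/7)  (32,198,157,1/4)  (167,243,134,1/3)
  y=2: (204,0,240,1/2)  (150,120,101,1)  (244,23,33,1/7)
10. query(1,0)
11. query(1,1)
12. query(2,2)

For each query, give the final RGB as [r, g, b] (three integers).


(0,2) stack=L1,L2,L3,L4; from [0,0,0]:
+L1 (α=1) → [17, 112, 29]
+L2 (α=1/8) → [117/4, 409/4, 197/4]
+L3 (α=1/5) → [172/5, 616/5, 40]
+L4 (α=2/3) → [1192/15, 932/5, 92/3]
→ [79, 186, 31]

at x=2,y=0 over L1,L2:
+L1 (α=2/3) → [76, 98/3, 114]
+L2 (α=1/2) → [299/2, 136/3, 271/2]
→ [150, 45, 136]

(1,0) stack=L1,L2,L5; from [0,0,0]:
+L1 (α=3/4) → [669/4, 513/4, 549/4]
+L2 (α=1/2) → [1013/8, 1329/8, 985/8]
+L5 (α=4/5) → [3189/40, 7601/40, 1529/40]
rounded: [80, 190, 38]

at x=1,y=1 over L1,L2,L5:
after L1 α=1/6: [53/6, 127/3, 25/2]
after L2 α=1/6: [1219/36, 529/9, 139/4]
after L5 α=1/4: [1603/48, 1123/12, 1045/16]
→ [33, 94, 65]

(2,2) stack=L1,L2,L5; from [0,0,0]:
after L1 α=2/3: [436/3, 358/3, 84]
after L2 α=1/2: [242/3, 385/6, 109]
after L5 α=1/7: [104, 408/7, 687/7]
= [104, 58, 98]
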